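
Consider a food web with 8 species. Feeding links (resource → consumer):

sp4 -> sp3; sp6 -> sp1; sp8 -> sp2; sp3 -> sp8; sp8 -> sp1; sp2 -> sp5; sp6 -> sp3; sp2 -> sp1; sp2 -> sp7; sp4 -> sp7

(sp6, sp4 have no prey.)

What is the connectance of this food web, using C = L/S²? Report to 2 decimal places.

C = 0.16

The web has S = 8 species and L = 10 feeding links.
C = L / S² = 10 / 64 = 0.1562 ≈ 0.16.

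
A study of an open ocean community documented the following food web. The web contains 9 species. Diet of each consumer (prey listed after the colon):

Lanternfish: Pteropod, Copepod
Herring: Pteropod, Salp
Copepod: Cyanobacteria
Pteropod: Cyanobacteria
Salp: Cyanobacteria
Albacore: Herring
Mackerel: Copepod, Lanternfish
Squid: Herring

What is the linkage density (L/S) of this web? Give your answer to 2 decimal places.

L/S = 1.22

There are L = 11 links among S = 9 species.
L/S = 11/9 = 1.2222 ≈ 1.22.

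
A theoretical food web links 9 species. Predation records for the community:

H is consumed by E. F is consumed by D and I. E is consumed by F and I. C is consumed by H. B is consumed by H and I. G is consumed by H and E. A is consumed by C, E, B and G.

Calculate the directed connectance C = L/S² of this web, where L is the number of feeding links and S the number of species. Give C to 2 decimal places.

The web has S = 9 species and L = 14 feeding links.
C = L / S² = 14 / 81 = 0.1728 ≈ 0.17.

C = 0.17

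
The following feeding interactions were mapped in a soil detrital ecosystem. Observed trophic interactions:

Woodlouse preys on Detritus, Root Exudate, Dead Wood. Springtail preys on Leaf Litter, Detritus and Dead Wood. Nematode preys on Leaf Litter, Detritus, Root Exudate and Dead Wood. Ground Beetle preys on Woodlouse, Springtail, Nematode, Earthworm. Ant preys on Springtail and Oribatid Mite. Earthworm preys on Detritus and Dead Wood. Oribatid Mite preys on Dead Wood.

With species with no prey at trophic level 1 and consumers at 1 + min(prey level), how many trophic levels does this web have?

3

Basal resources (level 1): Leaf Litter, Dead Wood, Root Exudate, Detritus.
Following each consumer down to its lowest-level prey: Leaf Litter → Springtail → Ant (levels 1 through 3).
All prey of Ant (Springtail 2, Oribatid Mite 2) are at level 2 or above, so Ant is at level 1 + 2 = 3.
Every consumer has at least one prey at level 2 or below, so none exceeds level 3.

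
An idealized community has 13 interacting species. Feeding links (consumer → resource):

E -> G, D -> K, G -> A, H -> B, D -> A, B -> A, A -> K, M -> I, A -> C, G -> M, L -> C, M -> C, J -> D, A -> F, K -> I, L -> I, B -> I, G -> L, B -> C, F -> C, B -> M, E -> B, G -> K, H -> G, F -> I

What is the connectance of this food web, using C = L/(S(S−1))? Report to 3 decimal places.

C = 0.160

The web has S = 13 species and L = 25 feeding links.
C = L / (S(S−1)) = 25 / 156 = 0.1603 ≈ 0.160.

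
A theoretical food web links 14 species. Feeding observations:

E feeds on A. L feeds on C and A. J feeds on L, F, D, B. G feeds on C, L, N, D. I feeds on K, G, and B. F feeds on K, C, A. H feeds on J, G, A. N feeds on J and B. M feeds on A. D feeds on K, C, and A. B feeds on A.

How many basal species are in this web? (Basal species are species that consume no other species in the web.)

Basal species (no prey listed): K, A, C.
Count: 3.

3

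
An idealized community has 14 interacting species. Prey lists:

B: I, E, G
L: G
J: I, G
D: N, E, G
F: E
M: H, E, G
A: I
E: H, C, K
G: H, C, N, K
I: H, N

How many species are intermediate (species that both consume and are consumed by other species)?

Intermediate species (has both prey and predators): I, E, G.
Count: 3.

3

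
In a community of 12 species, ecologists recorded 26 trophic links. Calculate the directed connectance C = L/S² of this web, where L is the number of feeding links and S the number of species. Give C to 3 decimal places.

C = 0.181

The web has S = 12 species and L = 26 feeding links.
C = L / S² = 26 / 144 = 0.1806 ≈ 0.181.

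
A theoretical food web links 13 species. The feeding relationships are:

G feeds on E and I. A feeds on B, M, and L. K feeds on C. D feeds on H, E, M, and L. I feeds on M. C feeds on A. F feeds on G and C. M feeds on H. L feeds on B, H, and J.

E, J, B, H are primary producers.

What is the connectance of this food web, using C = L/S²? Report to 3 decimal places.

C = 0.107

The web has S = 13 species and L = 18 feeding links.
C = L / S² = 18 / 169 = 0.1065 ≈ 0.107.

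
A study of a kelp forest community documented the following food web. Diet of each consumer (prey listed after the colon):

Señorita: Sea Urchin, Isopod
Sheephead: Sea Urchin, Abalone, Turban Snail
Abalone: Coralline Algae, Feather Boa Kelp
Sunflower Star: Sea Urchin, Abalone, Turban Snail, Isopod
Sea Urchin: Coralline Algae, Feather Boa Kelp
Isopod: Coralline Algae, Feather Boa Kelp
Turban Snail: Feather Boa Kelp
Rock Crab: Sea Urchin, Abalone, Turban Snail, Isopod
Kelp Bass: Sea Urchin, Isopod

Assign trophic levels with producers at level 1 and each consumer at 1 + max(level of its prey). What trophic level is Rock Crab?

Trophic level 3

Coralline Algae is a producer → level 1.
Sea Urchin eats Coralline Algae (level 1); other prey at levels: Feather Boa Kelp 1 → level 2.
Rock Crab eats Sea Urchin (level 2); other prey at levels: Abalone 2, Turban Snail 2, Isopod 2 → level 3.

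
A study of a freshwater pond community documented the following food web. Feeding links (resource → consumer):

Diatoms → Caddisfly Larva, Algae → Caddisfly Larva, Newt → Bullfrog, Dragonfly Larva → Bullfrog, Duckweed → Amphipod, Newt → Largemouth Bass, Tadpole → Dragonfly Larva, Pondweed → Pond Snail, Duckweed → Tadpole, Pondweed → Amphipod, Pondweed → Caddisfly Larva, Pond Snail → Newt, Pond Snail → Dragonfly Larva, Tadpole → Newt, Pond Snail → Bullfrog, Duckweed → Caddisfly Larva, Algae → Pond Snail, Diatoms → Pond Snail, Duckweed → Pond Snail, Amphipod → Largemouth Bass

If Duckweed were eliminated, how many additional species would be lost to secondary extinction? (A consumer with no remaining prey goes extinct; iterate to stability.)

1

Remove Duckweed.
Round 1: Tadpole (all prey gone) → extinct.
No further losses. Total secondary extinctions: 1.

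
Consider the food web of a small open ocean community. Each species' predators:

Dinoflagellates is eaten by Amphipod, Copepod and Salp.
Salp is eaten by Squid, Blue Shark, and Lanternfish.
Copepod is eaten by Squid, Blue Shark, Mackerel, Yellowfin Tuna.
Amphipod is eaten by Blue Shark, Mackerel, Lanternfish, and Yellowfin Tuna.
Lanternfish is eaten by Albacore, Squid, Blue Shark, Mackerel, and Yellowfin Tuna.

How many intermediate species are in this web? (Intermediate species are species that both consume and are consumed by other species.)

4

Intermediate species (has both prey and predators): Amphipod, Salp, Copepod, Lanternfish.
Count: 4.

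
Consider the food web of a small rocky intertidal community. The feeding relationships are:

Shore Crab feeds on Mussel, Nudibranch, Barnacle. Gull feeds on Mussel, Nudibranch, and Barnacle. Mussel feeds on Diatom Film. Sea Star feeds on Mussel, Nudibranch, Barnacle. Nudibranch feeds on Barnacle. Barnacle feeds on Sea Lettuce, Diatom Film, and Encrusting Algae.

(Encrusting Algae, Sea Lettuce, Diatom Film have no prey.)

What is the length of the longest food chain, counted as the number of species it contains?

4 species

One longest chain: Encrusting Algae → Barnacle → Nudibranch → Gull.
It has 4 species and 3 links.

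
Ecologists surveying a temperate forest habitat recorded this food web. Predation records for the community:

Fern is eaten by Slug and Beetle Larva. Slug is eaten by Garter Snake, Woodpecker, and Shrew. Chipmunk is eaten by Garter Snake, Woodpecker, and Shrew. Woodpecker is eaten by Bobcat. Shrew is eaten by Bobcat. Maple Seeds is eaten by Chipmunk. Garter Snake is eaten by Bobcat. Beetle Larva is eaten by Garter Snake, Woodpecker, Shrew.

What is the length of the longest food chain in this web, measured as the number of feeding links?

One longest chain: Fern → Slug → Garter Snake → Bobcat.
It has 4 species and 3 links.

3 links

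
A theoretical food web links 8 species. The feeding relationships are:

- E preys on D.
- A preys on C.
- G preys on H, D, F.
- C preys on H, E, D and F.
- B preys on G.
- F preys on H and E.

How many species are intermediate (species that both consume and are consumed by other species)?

Intermediate species (has both prey and predators): E, F, G, C.
Count: 4.

4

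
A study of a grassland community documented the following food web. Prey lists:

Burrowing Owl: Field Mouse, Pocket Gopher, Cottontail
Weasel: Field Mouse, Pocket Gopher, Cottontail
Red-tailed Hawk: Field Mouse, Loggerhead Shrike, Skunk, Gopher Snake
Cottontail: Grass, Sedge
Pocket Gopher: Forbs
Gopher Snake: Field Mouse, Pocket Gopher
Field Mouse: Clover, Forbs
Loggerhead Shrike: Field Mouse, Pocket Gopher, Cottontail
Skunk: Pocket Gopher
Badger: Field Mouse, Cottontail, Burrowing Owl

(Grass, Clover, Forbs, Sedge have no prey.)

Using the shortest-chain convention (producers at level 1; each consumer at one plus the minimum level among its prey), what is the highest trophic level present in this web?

3

Producers (level 1): Grass, Clover, Forbs, Sedge.
Following each consumer down to its lowest-level prey: Forbs → Pocket Gopher → Skunk (levels 1 through 3).
All prey of Skunk (Pocket Gopher 2) are at level 2 or above, so Skunk is at level 1 + 2 = 3.
Every consumer has at least one prey at level 2 or below, so none exceeds level 3.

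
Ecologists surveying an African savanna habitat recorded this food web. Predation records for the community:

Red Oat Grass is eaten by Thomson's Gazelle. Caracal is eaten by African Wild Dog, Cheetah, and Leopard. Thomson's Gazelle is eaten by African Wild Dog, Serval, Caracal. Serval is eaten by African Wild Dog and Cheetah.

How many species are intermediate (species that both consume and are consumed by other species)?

3

Intermediate species (has both prey and predators): Thomson's Gazelle, Caracal, Serval.
Count: 3.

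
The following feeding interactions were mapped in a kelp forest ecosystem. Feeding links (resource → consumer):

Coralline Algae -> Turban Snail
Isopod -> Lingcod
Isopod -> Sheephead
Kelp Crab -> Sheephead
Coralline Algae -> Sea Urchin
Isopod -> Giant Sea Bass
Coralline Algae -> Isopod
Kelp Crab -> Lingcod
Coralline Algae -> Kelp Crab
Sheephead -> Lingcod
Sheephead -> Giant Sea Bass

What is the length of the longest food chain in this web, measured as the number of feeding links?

3 links

One longest chain: Coralline Algae → Kelp Crab → Sheephead → Giant Sea Bass.
It has 4 species and 3 links.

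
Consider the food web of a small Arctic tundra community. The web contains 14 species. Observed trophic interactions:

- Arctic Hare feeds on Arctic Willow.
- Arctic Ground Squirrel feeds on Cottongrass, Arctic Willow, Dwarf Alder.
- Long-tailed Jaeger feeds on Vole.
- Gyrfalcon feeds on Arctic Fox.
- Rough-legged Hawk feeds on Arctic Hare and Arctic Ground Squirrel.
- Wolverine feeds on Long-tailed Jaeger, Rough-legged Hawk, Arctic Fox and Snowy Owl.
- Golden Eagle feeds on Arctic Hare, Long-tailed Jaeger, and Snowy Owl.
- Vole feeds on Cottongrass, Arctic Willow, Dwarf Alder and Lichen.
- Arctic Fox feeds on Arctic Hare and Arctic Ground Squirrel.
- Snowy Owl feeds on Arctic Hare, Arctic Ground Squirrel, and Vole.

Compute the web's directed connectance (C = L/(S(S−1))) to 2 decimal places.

The web has S = 14 species and L = 24 feeding links.
C = L / (S(S−1)) = 24 / 182 = 0.1319 ≈ 0.13.

C = 0.13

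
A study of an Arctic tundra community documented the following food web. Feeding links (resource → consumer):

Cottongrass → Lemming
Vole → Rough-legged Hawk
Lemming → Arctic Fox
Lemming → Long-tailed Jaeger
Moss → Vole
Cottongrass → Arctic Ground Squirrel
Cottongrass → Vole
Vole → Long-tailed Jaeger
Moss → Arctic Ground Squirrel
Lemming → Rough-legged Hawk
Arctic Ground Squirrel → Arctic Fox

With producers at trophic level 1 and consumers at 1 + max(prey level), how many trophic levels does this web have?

Producers (level 1): Moss, Cottongrass.
Cottongrass → Lemming → Arctic Fox gives Arctic Fox level 3.
No species has a prey at level 3, so no species reaches level 4.

3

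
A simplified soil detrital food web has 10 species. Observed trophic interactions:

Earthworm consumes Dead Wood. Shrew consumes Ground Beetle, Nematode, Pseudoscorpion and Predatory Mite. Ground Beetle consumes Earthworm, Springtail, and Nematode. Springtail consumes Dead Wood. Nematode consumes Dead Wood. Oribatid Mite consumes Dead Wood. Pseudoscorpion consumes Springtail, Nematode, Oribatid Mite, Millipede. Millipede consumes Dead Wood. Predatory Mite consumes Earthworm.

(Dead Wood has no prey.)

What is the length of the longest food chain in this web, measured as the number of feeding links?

One longest chain: Dead Wood → Springtail → Pseudoscorpion → Shrew.
It has 4 species and 3 links.

3 links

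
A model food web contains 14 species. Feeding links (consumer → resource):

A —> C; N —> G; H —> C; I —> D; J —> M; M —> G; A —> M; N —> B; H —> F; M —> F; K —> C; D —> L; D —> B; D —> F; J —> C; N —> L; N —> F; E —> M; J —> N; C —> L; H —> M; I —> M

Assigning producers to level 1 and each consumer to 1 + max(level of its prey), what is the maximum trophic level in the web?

Producers (level 1): G, L, B, F.
L → C → H gives H level 3.
No species has a prey at level 3, so no species reaches level 4.

3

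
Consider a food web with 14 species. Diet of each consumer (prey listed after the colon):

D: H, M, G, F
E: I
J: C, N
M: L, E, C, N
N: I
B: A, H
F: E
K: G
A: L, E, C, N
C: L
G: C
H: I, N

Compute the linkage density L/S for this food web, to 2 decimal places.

There are L = 24 links among S = 14 species.
L/S = 24/14 = 1.7143 ≈ 1.71.

L/S = 1.71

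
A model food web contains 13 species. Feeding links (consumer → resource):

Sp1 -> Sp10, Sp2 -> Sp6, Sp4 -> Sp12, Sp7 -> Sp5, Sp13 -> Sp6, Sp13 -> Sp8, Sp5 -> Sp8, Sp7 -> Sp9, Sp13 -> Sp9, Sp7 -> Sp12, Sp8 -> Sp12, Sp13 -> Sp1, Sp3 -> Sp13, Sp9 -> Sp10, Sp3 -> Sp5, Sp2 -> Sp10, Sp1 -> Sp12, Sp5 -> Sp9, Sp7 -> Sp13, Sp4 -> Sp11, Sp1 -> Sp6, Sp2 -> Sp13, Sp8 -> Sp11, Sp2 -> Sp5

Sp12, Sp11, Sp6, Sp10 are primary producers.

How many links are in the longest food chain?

One longest chain: Sp12 → Sp8 → Sp13 → Sp7.
It has 4 species and 3 links.

3 links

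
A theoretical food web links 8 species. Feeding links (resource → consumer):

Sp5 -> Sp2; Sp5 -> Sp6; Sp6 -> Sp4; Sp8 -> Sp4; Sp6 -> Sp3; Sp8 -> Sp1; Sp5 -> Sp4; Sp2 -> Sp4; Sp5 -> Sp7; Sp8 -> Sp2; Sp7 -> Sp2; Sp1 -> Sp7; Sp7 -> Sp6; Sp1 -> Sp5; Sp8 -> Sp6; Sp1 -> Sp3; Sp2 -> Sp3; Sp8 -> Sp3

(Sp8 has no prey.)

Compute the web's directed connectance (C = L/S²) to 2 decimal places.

The web has S = 8 species and L = 18 feeding links.
C = L / S² = 18 / 64 = 0.2812 ≈ 0.28.

C = 0.28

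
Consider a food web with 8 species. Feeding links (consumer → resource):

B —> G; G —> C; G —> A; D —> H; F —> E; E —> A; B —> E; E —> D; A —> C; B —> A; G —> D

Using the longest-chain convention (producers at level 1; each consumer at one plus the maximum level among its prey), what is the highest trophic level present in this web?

Producers (level 1): H, C.
H → D → E → F gives F level 4.
No species has a prey at level 4, so no species reaches level 5.

4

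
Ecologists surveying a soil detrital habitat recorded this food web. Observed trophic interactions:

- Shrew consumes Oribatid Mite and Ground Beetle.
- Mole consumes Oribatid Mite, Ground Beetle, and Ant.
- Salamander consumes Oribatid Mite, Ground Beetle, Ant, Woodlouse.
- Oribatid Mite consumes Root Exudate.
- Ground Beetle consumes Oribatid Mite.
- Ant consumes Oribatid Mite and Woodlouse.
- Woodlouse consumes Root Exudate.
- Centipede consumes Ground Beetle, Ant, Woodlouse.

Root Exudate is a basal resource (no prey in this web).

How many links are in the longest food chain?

One longest chain: Root Exudate → Oribatid Mite → Ground Beetle → Shrew.
It has 4 species and 3 links.

3 links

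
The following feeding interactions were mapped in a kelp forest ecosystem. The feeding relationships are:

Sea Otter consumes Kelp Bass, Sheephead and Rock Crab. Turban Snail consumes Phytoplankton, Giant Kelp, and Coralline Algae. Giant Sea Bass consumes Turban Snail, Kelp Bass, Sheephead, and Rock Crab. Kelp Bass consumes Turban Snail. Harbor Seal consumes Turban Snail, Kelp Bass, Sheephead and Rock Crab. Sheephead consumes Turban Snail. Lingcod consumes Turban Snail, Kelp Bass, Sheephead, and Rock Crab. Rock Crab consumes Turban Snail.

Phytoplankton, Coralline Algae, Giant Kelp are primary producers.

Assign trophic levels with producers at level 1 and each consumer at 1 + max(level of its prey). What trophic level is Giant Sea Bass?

Trophic level 4

Phytoplankton is a producer → level 1.
Turban Snail eats Phytoplankton (level 1); other prey at levels: Coralline Algae 1, Giant Kelp 1 → level 2.
Kelp Bass eats Turban Snail → level 3.
Giant Sea Bass eats Kelp Bass (level 3); other prey at levels: Turban Snail 2, Sheephead 3, Rock Crab 3 → level 4.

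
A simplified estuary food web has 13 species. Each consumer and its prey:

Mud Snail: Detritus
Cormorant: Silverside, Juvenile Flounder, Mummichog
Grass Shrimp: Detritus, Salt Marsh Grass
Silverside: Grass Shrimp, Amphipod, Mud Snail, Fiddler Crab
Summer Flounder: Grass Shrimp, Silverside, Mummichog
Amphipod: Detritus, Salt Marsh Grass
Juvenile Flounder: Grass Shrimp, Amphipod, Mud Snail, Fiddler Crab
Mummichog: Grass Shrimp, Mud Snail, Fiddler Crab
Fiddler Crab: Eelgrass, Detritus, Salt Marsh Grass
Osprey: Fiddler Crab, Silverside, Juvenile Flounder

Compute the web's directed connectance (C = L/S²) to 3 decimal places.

The web has S = 13 species and L = 28 feeding links.
C = L / S² = 28 / 169 = 0.1657 ≈ 0.166.

C = 0.166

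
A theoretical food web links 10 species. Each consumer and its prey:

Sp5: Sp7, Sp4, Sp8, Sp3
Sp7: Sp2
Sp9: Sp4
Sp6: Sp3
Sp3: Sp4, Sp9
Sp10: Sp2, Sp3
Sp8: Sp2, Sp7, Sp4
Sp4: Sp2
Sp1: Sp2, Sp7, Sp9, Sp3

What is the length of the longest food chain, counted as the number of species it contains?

5 species

One longest chain: Sp2 → Sp4 → Sp9 → Sp3 → Sp6.
It has 5 species and 4 links.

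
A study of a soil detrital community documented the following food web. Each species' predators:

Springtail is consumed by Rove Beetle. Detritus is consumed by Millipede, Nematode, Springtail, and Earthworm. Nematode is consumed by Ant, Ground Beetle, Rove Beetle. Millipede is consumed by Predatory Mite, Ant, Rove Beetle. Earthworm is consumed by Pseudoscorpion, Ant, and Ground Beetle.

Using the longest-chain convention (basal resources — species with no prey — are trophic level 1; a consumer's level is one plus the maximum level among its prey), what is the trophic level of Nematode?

Detritus has no prey (basal) → level 1.
Nematode eats Detritus → level 2.

Trophic level 2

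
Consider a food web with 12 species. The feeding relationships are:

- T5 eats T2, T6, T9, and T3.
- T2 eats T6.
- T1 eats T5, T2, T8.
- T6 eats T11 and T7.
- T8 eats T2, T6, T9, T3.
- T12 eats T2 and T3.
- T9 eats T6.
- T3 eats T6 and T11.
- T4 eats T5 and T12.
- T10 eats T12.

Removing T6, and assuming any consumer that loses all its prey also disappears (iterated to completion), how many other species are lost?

Remove T6.
Round 1: T9 (all prey gone), T2 (all prey gone) → extinct.
No further losses. Total secondary extinctions: 2.

2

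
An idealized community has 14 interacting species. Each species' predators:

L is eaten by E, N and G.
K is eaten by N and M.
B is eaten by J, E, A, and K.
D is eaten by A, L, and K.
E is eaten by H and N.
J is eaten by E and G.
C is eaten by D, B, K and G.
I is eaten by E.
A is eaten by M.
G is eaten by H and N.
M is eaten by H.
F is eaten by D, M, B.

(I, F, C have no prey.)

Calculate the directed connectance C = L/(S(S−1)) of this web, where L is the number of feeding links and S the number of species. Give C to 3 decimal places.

C = 0.154

The web has S = 14 species and L = 28 feeding links.
C = L / (S(S−1)) = 28 / 182 = 0.1538 ≈ 0.154.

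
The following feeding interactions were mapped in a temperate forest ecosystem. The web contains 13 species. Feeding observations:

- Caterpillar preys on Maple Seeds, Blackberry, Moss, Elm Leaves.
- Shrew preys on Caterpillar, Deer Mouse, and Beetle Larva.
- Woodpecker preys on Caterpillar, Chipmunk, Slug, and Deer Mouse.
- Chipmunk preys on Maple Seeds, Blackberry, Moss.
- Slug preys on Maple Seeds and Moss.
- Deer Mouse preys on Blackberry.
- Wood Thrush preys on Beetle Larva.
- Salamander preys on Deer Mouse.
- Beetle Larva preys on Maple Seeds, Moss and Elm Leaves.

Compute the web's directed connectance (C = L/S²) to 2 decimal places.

C = 0.13

The web has S = 13 species and L = 22 feeding links.
C = L / S² = 22 / 169 = 0.1302 ≈ 0.13.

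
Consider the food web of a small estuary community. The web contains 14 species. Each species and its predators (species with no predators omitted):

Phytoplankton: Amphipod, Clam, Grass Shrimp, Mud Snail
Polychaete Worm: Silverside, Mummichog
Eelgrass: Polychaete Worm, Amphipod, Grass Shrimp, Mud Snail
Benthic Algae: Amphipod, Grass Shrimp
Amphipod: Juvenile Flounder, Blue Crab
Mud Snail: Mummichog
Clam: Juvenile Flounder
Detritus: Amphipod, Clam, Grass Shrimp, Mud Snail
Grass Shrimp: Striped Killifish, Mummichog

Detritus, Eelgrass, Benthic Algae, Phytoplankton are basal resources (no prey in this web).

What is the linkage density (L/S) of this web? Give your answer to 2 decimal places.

L/S = 1.57

There are L = 22 links among S = 14 species.
L/S = 22/14 = 1.5714 ≈ 1.57.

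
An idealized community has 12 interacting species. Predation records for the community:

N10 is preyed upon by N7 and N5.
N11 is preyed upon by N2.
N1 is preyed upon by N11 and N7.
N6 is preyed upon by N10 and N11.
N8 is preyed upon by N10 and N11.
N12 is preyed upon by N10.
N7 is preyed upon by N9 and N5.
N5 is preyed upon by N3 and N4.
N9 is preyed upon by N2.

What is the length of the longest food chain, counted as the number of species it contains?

One longest chain: N12 → N10 → N7 → N5 → N3.
It has 5 species and 4 links.

5 species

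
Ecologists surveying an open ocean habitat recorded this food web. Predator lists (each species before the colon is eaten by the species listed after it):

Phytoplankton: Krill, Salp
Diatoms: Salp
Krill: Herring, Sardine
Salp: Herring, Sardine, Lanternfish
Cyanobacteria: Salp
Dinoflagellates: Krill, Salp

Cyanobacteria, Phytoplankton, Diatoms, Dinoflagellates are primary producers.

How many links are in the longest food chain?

2 links

One longest chain: Phytoplankton → Krill → Herring.
It has 3 species and 2 links.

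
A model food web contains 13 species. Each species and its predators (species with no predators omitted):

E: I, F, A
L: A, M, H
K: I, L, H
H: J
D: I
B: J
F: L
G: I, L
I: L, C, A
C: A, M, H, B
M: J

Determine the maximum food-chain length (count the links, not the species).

One longest chain: K → I → L → M → J.
It has 5 species and 4 links.

4 links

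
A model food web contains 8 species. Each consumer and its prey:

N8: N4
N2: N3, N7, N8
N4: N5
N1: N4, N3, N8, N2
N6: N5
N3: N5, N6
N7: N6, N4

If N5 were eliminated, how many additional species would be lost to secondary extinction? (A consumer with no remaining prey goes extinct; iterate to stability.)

7

Remove N5.
Round 1: N6 (all prey gone), N4 (all prey gone) → extinct.
Round 2: N3 (all prey gone), N7 (all prey gone), N8 (all prey gone) → extinct.
Round 3: N2 (all prey gone) → extinct.
Round 4: N1 (all prey gone) → extinct.
No further losses. Total secondary extinctions: 7.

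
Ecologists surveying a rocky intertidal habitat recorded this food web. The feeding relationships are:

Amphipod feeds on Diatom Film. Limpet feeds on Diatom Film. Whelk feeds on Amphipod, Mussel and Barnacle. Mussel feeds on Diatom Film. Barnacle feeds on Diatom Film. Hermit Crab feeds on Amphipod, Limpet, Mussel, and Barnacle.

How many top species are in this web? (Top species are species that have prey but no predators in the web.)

Top species (has prey, but nothing eats it): Hermit Crab, Whelk.
Count: 2.

2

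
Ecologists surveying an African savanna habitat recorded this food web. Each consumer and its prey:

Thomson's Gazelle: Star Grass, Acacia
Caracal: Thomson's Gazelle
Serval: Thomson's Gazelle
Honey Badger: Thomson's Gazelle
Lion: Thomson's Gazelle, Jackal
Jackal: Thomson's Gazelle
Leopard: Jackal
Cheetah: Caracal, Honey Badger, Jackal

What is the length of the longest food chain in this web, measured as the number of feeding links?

3 links

One longest chain: Star Grass → Thomson's Gazelle → Jackal → Lion.
It has 4 species and 3 links.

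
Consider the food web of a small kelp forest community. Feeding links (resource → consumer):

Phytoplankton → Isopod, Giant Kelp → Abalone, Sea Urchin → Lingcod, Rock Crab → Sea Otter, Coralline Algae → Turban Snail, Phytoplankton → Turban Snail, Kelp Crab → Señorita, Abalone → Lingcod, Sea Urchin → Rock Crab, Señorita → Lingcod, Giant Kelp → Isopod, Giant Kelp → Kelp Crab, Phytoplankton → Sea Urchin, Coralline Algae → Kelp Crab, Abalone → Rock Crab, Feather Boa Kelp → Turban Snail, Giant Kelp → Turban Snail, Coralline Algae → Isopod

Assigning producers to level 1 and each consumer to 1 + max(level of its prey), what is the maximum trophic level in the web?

Producers (level 1): Giant Kelp, Coralline Algae, Phytoplankton, Feather Boa Kelp.
Giant Kelp → Kelp Crab → Señorita → Lingcod gives Lingcod level 4.
No species has a prey at level 4, so no species reaches level 5.

4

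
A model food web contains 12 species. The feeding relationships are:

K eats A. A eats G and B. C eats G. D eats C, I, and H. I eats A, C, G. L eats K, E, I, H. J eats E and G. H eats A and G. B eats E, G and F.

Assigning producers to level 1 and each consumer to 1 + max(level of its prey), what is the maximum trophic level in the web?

Producers (level 1): E, F, G.
E → B → A → H → D gives D level 5.
No species has a prey at level 5, so no species reaches level 6.

5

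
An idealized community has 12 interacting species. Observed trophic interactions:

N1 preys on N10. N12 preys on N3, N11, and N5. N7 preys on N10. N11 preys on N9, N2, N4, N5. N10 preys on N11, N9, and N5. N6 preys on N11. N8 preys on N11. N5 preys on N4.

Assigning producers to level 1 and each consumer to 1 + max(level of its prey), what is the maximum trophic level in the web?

Producers (level 1): N3, N2, N4, N9.
N4 → N5 → N11 → N10 → N1 gives N1 level 5.
No species has a prey at level 5, so no species reaches level 6.

5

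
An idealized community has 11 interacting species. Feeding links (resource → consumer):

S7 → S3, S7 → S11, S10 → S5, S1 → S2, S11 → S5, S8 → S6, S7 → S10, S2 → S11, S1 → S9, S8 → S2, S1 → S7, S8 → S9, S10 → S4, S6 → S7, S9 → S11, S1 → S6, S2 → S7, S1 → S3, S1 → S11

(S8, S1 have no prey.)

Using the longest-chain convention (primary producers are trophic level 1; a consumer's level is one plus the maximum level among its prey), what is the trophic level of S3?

Trophic level 4

S8 is a producer → level 1.
S6 eats S8 (level 1); other prey at levels: S1 1 → level 2.
S7 eats S6 (level 2); other prey at levels: S1 1, S2 2 → level 3.
S3 eats S7 (level 3); other prey at levels: S1 1 → level 4.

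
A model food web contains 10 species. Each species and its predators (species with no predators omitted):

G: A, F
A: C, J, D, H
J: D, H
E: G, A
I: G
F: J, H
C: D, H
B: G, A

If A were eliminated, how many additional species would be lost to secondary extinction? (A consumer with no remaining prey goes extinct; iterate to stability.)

Remove A.
Round 1: C (all prey gone) → extinct.
No further losses. Total secondary extinctions: 1.

1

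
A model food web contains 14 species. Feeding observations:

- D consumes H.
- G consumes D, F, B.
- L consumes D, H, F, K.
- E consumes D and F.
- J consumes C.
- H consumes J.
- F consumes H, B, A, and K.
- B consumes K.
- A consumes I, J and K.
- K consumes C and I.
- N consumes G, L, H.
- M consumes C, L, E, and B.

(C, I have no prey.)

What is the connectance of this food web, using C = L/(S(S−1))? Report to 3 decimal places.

The web has S = 14 species and L = 29 feeding links.
C = L / (S(S−1)) = 29 / 182 = 0.1593 ≈ 0.159.

C = 0.159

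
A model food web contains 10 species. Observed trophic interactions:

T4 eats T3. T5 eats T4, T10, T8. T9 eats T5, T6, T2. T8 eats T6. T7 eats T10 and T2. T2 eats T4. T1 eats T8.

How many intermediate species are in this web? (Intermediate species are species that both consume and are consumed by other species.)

Intermediate species (has both prey and predators): T4, T8, T2, T5.
Count: 4.

4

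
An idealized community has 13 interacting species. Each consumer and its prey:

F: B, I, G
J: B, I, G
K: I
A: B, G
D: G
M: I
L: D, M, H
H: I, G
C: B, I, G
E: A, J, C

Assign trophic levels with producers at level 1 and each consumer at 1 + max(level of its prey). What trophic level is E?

B is a producer → level 1.
J eats B (level 1); other prey at levels: I 1, G 1 → level 2.
E eats J (level 2); other prey at levels: A 2, C 2 → level 3.

Trophic level 3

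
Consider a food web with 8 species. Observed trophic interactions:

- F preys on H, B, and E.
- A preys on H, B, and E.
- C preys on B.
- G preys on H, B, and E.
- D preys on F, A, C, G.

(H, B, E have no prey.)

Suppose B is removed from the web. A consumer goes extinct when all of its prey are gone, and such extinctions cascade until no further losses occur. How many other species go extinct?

Remove B.
Round 1: C (all prey gone) → extinct.
No further losses. Total secondary extinctions: 1.

1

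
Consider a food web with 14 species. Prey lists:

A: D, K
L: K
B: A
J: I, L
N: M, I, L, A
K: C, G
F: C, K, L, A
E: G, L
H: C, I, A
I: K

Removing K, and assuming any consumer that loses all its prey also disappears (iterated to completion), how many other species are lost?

Remove K.
Round 1: I (all prey gone), L (all prey gone) → extinct.
Round 2: J (all prey gone) → extinct.
No further losses. Total secondary extinctions: 3.

3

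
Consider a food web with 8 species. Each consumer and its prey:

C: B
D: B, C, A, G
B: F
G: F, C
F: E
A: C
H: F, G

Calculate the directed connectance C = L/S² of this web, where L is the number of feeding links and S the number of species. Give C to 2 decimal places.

C = 0.19

The web has S = 8 species and L = 12 feeding links.
C = L / S² = 12 / 64 = 0.1875 ≈ 0.19.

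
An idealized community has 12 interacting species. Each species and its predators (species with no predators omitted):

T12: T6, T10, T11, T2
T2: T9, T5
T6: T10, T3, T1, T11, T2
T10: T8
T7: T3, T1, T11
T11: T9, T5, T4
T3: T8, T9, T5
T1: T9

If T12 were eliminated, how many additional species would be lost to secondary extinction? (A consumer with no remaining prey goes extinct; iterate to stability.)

Remove T12.
Round 1: T6 (all prey gone) → extinct.
Round 2: T10 (all prey gone), T2 (all prey gone) → extinct.
No further losses. Total secondary extinctions: 3.

3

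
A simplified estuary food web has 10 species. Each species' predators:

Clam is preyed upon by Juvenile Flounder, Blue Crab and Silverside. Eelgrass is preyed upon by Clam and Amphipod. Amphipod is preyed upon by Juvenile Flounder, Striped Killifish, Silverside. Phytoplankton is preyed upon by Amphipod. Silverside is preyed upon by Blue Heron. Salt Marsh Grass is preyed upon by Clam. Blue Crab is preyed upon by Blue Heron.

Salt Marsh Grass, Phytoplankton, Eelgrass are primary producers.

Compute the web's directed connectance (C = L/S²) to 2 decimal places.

C = 0.12

The web has S = 10 species and L = 12 feeding links.
C = L / S² = 12 / 100 = 0.1200 ≈ 0.12.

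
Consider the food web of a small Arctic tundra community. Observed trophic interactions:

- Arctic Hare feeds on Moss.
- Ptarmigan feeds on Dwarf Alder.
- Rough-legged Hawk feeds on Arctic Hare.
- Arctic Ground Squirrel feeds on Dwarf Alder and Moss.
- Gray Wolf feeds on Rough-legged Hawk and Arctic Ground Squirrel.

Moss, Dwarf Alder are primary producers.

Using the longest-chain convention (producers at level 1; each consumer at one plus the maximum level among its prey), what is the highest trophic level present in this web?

4

Producers (level 1): Moss, Dwarf Alder.
Moss → Arctic Hare → Rough-legged Hawk → Gray Wolf gives Gray Wolf level 4.
No species has a prey at level 4, so no species reaches level 5.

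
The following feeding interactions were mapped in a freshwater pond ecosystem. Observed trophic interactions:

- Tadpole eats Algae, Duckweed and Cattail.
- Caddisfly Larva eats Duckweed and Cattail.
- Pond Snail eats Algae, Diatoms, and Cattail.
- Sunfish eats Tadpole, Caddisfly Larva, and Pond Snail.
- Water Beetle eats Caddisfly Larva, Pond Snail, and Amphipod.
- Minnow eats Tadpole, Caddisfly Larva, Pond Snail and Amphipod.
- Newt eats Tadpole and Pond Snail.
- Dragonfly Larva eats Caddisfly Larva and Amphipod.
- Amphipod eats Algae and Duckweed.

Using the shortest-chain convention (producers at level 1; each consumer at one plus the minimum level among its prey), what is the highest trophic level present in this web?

Producers (level 1): Cattail, Diatoms, Duckweed, Algae.
Following each consumer down to its lowest-level prey: Cattail → Pond Snail → Minnow (levels 1 through 3).
All prey of Minnow (Pond Snail 2, Tadpole 2, Caddisfly Larva 2, Amphipod 2) are at level 2 or above, so Minnow is at level 1 + 2 = 3.
Every consumer has at least one prey at level 2 or below, so none exceeds level 3.

3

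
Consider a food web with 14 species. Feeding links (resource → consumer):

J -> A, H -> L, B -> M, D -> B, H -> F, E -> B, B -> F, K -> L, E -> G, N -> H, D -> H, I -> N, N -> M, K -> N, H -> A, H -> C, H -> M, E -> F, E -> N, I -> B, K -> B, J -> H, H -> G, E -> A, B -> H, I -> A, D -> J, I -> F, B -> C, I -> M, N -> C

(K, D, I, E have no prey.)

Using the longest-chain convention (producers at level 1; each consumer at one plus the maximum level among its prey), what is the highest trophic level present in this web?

4

Producers (level 1): K, D, I, E.
K → N → H → G gives G level 4.
No species has a prey at level 4, so no species reaches level 5.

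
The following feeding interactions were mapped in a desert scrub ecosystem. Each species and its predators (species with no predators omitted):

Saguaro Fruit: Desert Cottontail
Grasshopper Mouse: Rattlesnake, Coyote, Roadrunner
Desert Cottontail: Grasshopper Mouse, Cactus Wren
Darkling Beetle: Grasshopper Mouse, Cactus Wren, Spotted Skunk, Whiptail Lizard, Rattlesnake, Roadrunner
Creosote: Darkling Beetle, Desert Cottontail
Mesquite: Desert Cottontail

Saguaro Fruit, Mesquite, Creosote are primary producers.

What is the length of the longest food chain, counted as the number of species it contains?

4 species

One longest chain: Creosote → Darkling Beetle → Grasshopper Mouse → Rattlesnake.
It has 4 species and 3 links.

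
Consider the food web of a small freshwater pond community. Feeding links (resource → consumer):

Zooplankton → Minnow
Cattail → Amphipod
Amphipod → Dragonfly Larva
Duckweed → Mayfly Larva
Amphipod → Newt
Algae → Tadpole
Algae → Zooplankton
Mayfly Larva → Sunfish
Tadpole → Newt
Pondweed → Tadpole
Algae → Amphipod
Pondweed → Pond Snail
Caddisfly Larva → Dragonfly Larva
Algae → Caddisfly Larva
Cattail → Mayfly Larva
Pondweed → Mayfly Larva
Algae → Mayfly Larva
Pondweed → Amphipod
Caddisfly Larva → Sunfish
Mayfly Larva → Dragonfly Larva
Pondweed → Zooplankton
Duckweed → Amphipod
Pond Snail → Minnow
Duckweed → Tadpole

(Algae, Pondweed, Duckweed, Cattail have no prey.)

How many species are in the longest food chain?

One longest chain: Algae → Caddisfly Larva → Dragonfly Larva.
It has 3 species and 2 links.

3 species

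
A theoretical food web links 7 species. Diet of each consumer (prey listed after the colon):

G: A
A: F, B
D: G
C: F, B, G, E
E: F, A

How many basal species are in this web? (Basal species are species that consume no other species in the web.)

2

Basal species (no prey listed): F, B.
Count: 2.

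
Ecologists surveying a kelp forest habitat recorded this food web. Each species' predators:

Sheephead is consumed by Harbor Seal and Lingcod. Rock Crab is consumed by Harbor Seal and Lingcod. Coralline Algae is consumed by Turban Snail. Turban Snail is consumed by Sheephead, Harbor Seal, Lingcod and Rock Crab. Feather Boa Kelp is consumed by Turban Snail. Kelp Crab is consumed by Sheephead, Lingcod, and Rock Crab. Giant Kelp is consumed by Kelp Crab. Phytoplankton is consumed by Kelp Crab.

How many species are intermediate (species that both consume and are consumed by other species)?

Intermediate species (has both prey and predators): Turban Snail, Kelp Crab, Sheephead, Rock Crab.
Count: 4.

4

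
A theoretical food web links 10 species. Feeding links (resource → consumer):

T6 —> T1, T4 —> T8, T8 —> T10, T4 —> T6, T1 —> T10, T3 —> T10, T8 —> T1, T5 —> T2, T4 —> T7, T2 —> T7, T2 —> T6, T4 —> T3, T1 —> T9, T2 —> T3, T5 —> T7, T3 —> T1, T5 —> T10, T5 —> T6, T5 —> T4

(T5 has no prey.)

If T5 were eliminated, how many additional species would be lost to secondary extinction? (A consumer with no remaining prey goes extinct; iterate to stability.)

9

Remove T5.
Round 1: T4 (all prey gone), T2 (all prey gone) → extinct.
Round 2: T8 (all prey gone), T3 (all prey gone), T7 (all prey gone), T6 (all prey gone) → extinct.
Round 3: T1 (all prey gone) → extinct.
Round 4: T10 (all prey gone), T9 (all prey gone) → extinct.
No further losses. Total secondary extinctions: 9.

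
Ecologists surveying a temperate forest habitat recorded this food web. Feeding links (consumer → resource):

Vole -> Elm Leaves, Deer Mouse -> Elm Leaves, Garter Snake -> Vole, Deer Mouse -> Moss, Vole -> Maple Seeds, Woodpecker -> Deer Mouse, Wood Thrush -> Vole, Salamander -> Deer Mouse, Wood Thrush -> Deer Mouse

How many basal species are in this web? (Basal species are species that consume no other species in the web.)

3

Basal species (no prey listed): Maple Seeds, Moss, Elm Leaves.
Count: 3.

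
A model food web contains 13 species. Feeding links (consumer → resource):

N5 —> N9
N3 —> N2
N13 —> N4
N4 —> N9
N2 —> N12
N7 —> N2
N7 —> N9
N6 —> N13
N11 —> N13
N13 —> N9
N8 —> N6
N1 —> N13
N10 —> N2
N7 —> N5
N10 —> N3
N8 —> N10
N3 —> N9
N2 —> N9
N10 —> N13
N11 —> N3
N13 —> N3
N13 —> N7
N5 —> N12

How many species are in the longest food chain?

One longest chain: N9 → N2 → N3 → N13 → N10 → N8.
It has 6 species and 5 links.

6 species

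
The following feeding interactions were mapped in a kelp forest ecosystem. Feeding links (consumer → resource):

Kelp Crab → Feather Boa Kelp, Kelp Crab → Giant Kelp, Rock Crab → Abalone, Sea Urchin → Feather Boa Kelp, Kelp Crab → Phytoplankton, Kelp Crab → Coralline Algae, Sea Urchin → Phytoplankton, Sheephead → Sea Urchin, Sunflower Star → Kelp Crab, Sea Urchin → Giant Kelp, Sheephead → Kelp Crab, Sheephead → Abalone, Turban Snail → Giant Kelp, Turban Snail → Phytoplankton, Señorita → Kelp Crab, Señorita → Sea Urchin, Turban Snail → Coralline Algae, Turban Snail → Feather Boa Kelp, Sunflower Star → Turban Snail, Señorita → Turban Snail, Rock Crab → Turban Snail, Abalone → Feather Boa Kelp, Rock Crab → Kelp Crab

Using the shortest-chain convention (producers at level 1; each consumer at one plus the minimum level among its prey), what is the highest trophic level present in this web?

3

Producers (level 1): Giant Kelp, Feather Boa Kelp, Coralline Algae, Phytoplankton.
Following each consumer down to its lowest-level prey: Giant Kelp → Kelp Crab → Rock Crab (levels 1 through 3).
All prey of Rock Crab (Kelp Crab 2, Turban Snail 2, Abalone 2) are at level 2 or above, so Rock Crab is at level 1 + 2 = 3.
Every consumer has at least one prey at level 2 or below, so none exceeds level 3.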